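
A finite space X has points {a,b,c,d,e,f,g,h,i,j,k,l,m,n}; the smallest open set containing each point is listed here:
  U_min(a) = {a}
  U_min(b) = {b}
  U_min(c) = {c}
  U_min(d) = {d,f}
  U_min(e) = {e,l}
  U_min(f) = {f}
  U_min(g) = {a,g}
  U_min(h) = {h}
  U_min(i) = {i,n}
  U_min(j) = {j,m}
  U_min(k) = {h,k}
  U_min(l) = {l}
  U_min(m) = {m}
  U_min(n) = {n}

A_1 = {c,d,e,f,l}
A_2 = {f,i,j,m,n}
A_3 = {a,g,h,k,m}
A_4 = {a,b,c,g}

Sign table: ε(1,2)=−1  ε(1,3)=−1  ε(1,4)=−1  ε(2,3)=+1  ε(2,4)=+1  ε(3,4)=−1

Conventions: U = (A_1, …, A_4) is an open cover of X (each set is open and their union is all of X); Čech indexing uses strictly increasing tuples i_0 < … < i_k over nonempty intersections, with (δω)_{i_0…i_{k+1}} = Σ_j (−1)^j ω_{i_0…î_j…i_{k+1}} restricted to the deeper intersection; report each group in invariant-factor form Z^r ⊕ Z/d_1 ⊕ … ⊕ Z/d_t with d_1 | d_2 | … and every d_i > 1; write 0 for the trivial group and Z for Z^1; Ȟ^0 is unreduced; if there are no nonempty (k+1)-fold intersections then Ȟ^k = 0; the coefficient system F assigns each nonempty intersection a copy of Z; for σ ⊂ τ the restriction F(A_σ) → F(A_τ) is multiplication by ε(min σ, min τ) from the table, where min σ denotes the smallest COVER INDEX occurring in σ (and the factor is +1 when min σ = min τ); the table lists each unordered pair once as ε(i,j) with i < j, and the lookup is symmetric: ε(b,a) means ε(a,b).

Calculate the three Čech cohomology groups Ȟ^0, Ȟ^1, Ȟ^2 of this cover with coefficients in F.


Ȟ^0 = 0,  Ȟ^1 = Z/2,  Ȟ^2 = 0

cover nerve:
  A12={f} A14={c} A23={m} A34={a,g}
C dims 4,4; δ0: rk 4, SNF 1^3·2
Ȟ^0: (4−4)−0=0 ⇒ 0
Ȟ^1: (4−0)−4=0 plus torsion [2] ⇒ Z/2
Ȟ^2: (0−0)−0=0 ⇒ 0


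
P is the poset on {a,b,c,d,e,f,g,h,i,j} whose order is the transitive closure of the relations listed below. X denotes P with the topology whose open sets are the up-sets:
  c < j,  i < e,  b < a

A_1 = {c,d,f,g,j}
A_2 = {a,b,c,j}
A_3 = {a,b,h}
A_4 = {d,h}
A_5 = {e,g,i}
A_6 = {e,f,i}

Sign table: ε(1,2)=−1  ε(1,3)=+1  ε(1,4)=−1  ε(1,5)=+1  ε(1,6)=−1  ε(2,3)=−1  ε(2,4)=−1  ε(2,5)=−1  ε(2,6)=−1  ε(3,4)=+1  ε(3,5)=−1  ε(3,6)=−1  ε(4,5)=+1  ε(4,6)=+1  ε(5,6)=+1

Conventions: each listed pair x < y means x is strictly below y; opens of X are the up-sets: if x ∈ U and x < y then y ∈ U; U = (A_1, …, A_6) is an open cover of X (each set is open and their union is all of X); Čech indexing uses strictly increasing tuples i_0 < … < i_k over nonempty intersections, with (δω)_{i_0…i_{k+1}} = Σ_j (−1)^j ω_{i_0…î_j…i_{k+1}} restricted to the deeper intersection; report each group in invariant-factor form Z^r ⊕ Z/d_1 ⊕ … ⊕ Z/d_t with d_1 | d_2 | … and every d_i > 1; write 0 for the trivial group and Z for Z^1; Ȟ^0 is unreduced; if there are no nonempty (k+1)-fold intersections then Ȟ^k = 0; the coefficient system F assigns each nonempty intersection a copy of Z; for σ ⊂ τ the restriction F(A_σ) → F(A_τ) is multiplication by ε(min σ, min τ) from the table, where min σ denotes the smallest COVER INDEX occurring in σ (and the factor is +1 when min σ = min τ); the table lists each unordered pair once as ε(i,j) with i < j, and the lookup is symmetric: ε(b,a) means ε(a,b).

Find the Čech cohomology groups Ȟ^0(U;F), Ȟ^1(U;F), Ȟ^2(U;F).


nonempty overlaps:
  A12={c,j} A14={d} A15={g} A16={f} A23={a,b} A34={h} A56={e,i}
C dims 6,7; δ0: rk 6, SNF 1^5·2
degree 0: 6−6−0 = 0 → Ȟ^0 ≅ 0
degree 1: 7−0−6 = 1 plus torsion [2] → Ȟ^1 ≅ Z ⊕ Z/2
degree 2: 0−0−0 = 0 → Ȟ^2 ≅ 0

Ȟ^0 ≅ 0, Ȟ^1 ≅ Z ⊕ Z/2, Ȟ^2 ≅ 0


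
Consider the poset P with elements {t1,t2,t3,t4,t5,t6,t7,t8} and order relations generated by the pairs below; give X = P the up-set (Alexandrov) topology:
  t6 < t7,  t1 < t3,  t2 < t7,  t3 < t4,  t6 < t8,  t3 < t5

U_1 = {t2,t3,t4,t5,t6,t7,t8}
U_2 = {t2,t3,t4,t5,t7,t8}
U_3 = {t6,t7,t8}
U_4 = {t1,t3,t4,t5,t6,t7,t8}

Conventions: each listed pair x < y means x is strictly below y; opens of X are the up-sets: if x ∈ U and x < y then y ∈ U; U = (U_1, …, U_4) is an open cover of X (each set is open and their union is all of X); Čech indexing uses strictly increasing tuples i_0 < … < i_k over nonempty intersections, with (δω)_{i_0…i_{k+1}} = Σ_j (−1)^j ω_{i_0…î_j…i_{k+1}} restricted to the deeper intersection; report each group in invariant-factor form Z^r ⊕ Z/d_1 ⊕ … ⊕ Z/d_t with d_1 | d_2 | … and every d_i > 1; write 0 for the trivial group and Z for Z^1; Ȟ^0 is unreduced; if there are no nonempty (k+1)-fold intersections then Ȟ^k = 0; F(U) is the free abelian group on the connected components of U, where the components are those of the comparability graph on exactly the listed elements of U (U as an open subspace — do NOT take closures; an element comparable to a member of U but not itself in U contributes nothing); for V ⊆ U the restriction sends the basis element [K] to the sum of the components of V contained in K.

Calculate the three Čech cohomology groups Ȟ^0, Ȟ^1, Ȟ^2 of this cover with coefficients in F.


nerve simplices:
  U12={t2,t3,t4,t5,t7,t8} U13={t6,t7,t8} U14={t3,t4,t5,t6,t7,t8} U23={t7,t8} U24={t3,t4,t5,t7,t8} U34={t6,t7,t8}
  U123={t7,t8} U124={t3,t4,t5,t7,t8} U134={t6,t7,t8} U234={t7,t8}
  U1234={t7,t8}
components per intersection:
  U1: {t2,t6,t7,t8} {t3,t4,t5}
  U2: {t2,t7} {t3,t4,t5} {t8}
  U3: {t6,t7,t8}
  U4: {t1,t3,t4,t5} {t6,t7,t8}
  U12: {t2,t7} {t3,t4,t5} {t8}
  U13: {t6,t7,t8}
  U14: {t3,t4,t5} {t6,t7,t8}
  U23: {t7} {t8}
  U24: {t3,t4,t5} {t7} {t8}
  U34: {t6,t7,t8}
  U123: {t7} {t8}
  U124: {t3,t4,t5} {t7} {t8}
  U134: {t6,t7,t8}
  U234: {t7} {t8}
  U1234: {t7} {t8}
C dims 8,12,8,2; δ0: rk 6, SNF 1^6; δ1: rk 6, SNF 1^6; δ2: rk 2, SNF 1^2
degree 0: 8−6−0 = 2 → Ȟ^0 ≅ Z^2
degree 1: 12−6−6 = 0 → Ȟ^1 ≅ 0
degree 2: 8−2−6 = 0 → Ȟ^2 ≅ 0

Ȟ^0(U;F) ≅ Z^2; Ȟ^1(U;F) ≅ 0; Ȟ^2(U;F) ≅ 0


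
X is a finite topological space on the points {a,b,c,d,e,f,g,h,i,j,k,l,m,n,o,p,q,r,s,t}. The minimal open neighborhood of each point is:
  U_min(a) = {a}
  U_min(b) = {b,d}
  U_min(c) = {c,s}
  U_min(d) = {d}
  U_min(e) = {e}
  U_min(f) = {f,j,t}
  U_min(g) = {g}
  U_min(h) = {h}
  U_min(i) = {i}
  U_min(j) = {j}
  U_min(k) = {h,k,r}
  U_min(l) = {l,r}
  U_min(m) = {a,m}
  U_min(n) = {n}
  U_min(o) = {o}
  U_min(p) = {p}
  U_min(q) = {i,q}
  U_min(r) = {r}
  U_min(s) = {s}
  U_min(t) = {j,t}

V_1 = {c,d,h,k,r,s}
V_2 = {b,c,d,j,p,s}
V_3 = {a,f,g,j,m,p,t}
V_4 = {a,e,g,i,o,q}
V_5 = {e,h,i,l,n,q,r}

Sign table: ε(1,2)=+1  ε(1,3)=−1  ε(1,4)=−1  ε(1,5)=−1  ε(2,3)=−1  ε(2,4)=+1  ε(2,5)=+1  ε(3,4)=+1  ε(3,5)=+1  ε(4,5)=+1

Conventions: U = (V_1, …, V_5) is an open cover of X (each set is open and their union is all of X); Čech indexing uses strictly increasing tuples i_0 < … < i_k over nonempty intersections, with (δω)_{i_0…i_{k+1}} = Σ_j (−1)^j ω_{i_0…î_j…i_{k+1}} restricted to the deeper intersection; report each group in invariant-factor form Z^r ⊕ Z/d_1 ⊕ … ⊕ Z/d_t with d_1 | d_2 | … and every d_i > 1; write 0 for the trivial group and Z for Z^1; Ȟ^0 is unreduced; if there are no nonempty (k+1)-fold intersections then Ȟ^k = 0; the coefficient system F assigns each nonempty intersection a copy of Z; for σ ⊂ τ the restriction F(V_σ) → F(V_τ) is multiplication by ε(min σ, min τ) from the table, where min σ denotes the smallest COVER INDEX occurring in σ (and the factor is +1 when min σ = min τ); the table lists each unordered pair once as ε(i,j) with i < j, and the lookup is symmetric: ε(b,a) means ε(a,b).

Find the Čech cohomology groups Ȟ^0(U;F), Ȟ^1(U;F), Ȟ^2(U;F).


nonempty intersections:
  V12={c,d,s} V15={h,r} V23={j,p} V34={a,g} V45={e,i,q}
C dims 5,5; δ0: rk 4, SNF 1^4
Ȟ^0: (5−4)−0=1 ⇒ Z
Ȟ^1: (5−0)−4=1 ⇒ Z
Ȟ^2: (0−0)−0=0 ⇒ 0

Ȟ^0(U;F) ≅ Z, Ȟ^1(U;F) ≅ Z and Ȟ^2(U;F) ≅ 0


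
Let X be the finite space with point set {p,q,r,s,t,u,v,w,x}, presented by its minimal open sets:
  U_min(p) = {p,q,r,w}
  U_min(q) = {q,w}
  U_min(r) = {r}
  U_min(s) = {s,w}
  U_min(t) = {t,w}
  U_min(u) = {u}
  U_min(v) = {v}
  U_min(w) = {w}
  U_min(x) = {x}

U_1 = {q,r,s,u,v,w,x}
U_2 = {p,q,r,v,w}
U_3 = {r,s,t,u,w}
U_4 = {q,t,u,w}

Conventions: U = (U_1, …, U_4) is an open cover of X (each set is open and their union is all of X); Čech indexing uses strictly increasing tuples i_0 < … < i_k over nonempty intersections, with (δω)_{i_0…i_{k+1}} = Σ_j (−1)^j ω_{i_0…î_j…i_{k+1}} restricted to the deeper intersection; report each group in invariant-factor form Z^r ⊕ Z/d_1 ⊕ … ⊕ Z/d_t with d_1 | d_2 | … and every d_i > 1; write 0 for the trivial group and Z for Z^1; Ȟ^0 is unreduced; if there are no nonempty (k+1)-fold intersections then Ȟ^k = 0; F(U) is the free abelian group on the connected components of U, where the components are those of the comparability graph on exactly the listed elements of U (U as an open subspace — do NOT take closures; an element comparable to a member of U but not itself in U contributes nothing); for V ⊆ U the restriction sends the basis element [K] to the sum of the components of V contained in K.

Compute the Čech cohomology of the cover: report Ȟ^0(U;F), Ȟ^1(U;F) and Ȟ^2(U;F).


nerve simplices:
  U12={q,r,v,w} U13={r,s,u,w} U14={q,u,w} U23={r,w} U24={q,w} U34={t,u,w}
  U123={r,w} U124={q,w} U134={u,w} U234={w}
  U1234={w}
components per intersection:
  U1: {q,s,w} {r} {u} {v} {x}
  U2: {p,q,r,w} {v}
  U3: {r} {s,t,w} {u}
  U4: {q,t,w} {u}
  U12: {q,w} {r} {v}
  U13: {r} {s,w} {u}
  U14: {q,w} {u}
  U23: {r} {w}
  U24: {q,w}
  U34: {t,w} {u}
  U123: {r} {w}
  U124: {q,w}
  U134: {u} {w}
  U234: {w}
  U1234: {w}
C dims 12,13,6,1; δ0: rk 8, SNF 1^8; δ1: rk 5, SNF 1^5; δ2: rk 1, SNF 1^1
degree 0: 12−8−0 = 4 → Ȟ^0 ≅ Z^4
degree 1: 13−5−8 = 0 → Ȟ^1 ≅ 0
degree 2: 6−1−5 = 0 → Ȟ^2 ≅ 0

Ȟ^0 ≅ Z^4; Ȟ^1 ≅ 0; Ȟ^2 ≅ 0


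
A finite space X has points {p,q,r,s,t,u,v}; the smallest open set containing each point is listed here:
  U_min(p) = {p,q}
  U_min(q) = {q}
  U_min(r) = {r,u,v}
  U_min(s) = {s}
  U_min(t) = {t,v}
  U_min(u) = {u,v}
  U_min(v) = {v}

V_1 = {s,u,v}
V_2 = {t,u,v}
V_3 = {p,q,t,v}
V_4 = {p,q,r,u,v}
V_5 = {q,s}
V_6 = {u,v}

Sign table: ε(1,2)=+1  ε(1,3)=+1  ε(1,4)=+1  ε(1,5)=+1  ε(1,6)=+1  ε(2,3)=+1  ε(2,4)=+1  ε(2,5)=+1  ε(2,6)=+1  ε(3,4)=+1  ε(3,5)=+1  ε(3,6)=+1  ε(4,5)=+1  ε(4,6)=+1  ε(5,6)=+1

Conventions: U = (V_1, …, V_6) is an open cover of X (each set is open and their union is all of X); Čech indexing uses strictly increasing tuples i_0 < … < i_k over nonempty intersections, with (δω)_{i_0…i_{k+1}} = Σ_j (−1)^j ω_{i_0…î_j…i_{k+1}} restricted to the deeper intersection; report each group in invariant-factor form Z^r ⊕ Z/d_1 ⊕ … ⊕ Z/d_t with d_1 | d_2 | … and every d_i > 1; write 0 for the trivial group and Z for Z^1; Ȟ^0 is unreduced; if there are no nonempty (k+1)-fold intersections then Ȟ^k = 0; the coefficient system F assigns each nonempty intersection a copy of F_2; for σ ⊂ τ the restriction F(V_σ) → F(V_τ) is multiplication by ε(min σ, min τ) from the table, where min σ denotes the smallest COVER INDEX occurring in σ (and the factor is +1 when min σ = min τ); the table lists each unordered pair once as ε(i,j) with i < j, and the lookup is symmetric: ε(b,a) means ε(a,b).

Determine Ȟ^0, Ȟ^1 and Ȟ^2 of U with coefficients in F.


cover nerve:
  V12={u,v} V13={v} V14={u,v} V15={s} V16={u,v} V23={t,v} V24={u,v} V26={u,v} V34={p,q,v} V35={q} V36={v} V45={q} V46={u,v}
  V123={v} V124={u,v} V126={u,v} V134={v} V136={v} V146={u,v} V234={v} V236={v} V246={u,v} V345={q} V346={v}
  V1234={v} V1236={v} V1246={u,v} V1346={v} V2346={v}
  V12346={v}
C dims 6,13,11,5; δ0: rk_F2 5; δ1: rk_F2 7; δ2: rk_F2 4
Ȟ^0: (6−5)−0=1 ⇒ Z/2
Ȟ^1: (13−7)−5=1 ⇒ Z/2
Ȟ^2: (11−4)−7=0 ⇒ 0

Ȟ^0(U;F) ≅ Z/2, Ȟ^1(U;F) ≅ Z/2, Ȟ^2(U;F) ≅ 0


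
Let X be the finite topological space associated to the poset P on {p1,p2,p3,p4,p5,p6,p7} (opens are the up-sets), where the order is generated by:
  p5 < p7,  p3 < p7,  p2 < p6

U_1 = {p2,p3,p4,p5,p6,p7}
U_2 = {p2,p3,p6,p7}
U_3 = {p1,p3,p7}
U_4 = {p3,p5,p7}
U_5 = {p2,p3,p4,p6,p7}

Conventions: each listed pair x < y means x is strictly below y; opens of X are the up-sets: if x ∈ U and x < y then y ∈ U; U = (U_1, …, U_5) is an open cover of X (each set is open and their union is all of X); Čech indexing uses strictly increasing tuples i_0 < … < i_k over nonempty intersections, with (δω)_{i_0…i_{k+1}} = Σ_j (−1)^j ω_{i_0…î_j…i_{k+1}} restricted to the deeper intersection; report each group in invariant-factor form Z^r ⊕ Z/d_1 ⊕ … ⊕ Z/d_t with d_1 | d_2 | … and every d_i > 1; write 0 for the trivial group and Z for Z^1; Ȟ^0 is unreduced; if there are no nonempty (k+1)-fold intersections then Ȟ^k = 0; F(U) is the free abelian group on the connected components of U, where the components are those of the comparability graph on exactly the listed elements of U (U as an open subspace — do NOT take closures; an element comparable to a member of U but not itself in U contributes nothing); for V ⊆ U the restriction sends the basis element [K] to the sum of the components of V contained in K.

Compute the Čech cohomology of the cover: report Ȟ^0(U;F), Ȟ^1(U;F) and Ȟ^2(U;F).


nerve of the cover:
  U12={p2,p3,p6,p7} U13={p3,p7} U14={p3,p5,p7} U15={p2,p3,p4,p6,p7} U23={p3,p7} U24={p3,p7} U25={p2,p3,p6,p7} U34={p3,p7} U35={p3,p7} U45={p3,p7}
  U123={p3,p7} U124={p3,p7} U125={p2,p3,p6,p7} U134={p3,p7} U135={p3,p7} U145={p3,p7} U234={p3,p7} U235={p3,p7} U245={p3,p7} U345={p3,p7}
  U1234={p3,p7} U1235={p3,p7} U1245={p3,p7} U1345={p3,p7} U2345={p3,p7}
  U12345={p3,p7}
components per intersection:
  U1: {p2,p6} {p3,p5,p7} {p4}
  U2: {p2,p6} {p3,p7}
  U3: {p1} {p3,p7}
  U4: {p3,p5,p7}
  U5: {p2,p6} {p3,p7} {p4}
  U12: {p2,p6} {p3,p7}
  U13: {p3,p7}
  U14: {p3,p5,p7}
  U15: {p2,p6} {p3,p7} {p4}
  U23: {p3,p7}
  U24: {p3,p7}
  U25: {p2,p6} {p3,p7}
  U34: {p3,p7}
  U35: {p3,p7}
  U45: {p3,p7}
  U123: {p3,p7}
  U124: {p3,p7}
  U125: {p2,p6} {p3,p7}
  U134: {p3,p7}
  U135: {p3,p7}
  U145: {p3,p7}
  U234: {p3,p7}
  U235: {p3,p7}
  U245: {p3,p7}
  U345: {p3,p7}
  U1234: {p3,p7}
  U1235: {p3,p7}
  U1245: {p3,p7}
  U1345: {p3,p7}
  U2345: {p3,p7}
  U12345: {p3,p7}
C dims 11,14,11,5; δ0: rk 7, SNF 1^7; δ1: rk 7, SNF 1^7; δ2: rk 4, SNF 1^4
Ȟ^0 = (11 − 7) − 0 = 4, so Ȟ^0 ≅ Z^4
Ȟ^1 = (14 − 7) − 7 = 0, so Ȟ^1 ≅ 0
Ȟ^2 = (11 − 4) − 7 = 0, so Ȟ^2 ≅ 0

Ȟ^0 ≅ Z^4,  Ȟ^1 ≅ 0,  Ȟ^2 ≅ 0


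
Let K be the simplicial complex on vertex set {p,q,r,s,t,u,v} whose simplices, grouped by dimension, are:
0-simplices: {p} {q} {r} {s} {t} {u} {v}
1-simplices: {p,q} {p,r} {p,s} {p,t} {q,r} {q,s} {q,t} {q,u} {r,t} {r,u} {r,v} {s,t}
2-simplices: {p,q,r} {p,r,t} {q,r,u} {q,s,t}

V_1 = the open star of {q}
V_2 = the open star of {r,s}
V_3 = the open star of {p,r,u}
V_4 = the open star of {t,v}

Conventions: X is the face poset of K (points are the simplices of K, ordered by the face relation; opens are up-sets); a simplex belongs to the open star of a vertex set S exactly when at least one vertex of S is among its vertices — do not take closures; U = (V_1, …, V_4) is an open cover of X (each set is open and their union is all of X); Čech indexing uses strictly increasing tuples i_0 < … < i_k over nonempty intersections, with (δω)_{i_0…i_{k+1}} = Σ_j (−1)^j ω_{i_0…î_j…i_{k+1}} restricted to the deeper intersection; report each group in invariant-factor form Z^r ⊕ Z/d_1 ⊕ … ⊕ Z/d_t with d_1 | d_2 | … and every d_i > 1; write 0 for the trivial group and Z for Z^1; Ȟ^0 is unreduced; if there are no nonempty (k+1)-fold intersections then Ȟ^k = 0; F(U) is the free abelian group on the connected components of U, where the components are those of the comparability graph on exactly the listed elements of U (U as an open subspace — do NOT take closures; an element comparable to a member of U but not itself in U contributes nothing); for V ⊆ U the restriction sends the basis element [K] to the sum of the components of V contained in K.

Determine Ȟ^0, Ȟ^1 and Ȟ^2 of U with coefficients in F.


Ȟ^0 = Z; Ȟ^1 = Z^2; Ȟ^2 = 0

nerve simplices:
  V1={{q},{p,q},{q,r},{q,s},{q,t},{q,u},{p,q,r},{q,r,u},{q,s,t}} V2={{r},{s},{p,r},{p,s},{q,r},{q,s},{r,t},{r,u},{r,v},{s,t},{p,q,r},{p,r,t},{q,r,u},{q,s,t}} V3={{p},{r},{u},{p,q},{p,r},{p,s},{p,t},{q,r},{q,u},{r,t},{r,u},{r,v},{p,q,r},{p,r,t},{q,r,u}} V4={{t},{v},{p,t},{q,t},{r,t},{r,v},{s,t},{p,r,t},{q,s,t}}
  V12={{q,r},{q,s},{p,q,r},{q,r,u},{q,s,t}} V13={{p,q},{q,r},{q,u},{p,q,r},{q,r,u}} V14={{q,t},{q,s,t}} V23={{r},{p,r},{p,s},{q,r},{r,t},{r,u},{r,v},{p,q,r},{p,r,t},{q,r,u}} V24={{r,t},{r,v},{s,t},{p,r,t},{q,s,t}} V34={{p,t},{r,t},{r,v},{p,r,t}}
  V123={{q,r},{p,q,r},{q,r,u}} V124={{q,s,t}} V234={{r,t},{r,v},{p,r,t}}
components per intersection:
  V1: {{q},{p,q},{q,r},{q,s},{q,t},{q,u},{p,q,r},{q,r,u},{q,s,t}}
  V2: {{r},{p,r},{q,r},{r,t},{r,u},{r,v},{p,q,r},{p,r,t},{q,r,u}} {{s},{p,s},{q,s},{s,t},{q,s,t}}
  V3: {{p},{r},{u},{p,q},{p,r},{p,s},{p,t},{q,r},{q,u},{r,t},{r,u},{r,v},{p,q,r},{p,r,t},{q,r,u}}
  V4: {{t},{p,t},{q,t},{r,t},{s,t},{p,r,t},{q,s,t}} {{v},{r,v}}
  V12: {{q,r},{p,q,r},{q,r,u}} {{q,s},{q,s,t}}
  V13: {{p,q},{q,r},{q,u},{p,q,r},{q,r,u}}
  V14: {{q,t},{q,s,t}}
  V23: {{r},{p,r},{q,r},{r,t},{r,u},{r,v},{p,q,r},{p,r,t},{q,r,u}} {{p,s}}
  V24: {{r,t},{p,r,t}} {{r,v}} {{s,t},{q,s,t}}
  V34: {{p,t},{r,t},{p,r,t}} {{r,v}}
  V123: {{q,r},{p,q,r},{q,r,u}}
  V124: {{q,s,t}}
  V234: {{r,t},{p,r,t}} {{r,v}}
C dims 6,11,4; δ0: rk 5, SNF 1^5; δ1: rk 4, SNF 1^4
degree 0: 6−5−0 = 1 → Ȟ^0 ≅ Z
degree 1: 11−4−5 = 2 → Ȟ^1 ≅ Z^2
degree 2: 4−0−4 = 0 → Ȟ^2 ≅ 0


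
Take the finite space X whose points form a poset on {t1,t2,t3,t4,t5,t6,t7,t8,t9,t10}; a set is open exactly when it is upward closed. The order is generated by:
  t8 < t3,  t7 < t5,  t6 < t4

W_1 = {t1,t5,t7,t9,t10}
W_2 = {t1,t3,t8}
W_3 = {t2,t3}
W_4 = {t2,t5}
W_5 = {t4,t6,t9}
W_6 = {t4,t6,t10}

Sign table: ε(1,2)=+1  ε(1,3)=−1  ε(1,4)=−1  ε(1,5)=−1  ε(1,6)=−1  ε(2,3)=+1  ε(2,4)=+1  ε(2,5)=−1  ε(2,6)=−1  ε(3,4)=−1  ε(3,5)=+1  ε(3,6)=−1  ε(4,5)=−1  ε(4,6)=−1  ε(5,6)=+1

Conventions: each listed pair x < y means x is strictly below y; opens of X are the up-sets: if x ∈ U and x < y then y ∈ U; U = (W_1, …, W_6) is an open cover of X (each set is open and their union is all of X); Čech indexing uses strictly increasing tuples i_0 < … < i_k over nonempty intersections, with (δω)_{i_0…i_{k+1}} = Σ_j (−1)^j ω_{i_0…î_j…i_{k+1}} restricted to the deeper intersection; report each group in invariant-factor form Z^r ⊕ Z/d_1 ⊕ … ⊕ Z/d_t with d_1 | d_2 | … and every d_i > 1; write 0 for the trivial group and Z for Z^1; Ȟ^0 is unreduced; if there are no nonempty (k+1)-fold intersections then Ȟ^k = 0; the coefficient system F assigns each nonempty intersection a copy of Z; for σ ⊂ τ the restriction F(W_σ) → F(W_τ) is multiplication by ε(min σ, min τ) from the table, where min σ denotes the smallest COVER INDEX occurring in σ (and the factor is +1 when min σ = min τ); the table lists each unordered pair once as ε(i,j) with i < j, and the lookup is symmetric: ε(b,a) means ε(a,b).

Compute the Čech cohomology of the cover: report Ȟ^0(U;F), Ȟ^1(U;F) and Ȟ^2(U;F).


nerve simplices:
  W12={t1} W14={t5} W15={t9} W16={t10} W23={t3} W34={t2} W56={t4,t6}
C dims 6,7; δ0: rk 5, SNF 1^5
degree 0: 6−5−0 = 1 → Ȟ^0 ≅ Z
degree 1: 7−0−5 = 2 → Ȟ^1 ≅ Z^2
degree 2: 0−0−0 = 0 → Ȟ^2 ≅ 0

Ȟ^0(U;F) ≅ Z,  Ȟ^1(U;F) ≅ Z^2,  Ȟ^2(U;F) ≅ 0


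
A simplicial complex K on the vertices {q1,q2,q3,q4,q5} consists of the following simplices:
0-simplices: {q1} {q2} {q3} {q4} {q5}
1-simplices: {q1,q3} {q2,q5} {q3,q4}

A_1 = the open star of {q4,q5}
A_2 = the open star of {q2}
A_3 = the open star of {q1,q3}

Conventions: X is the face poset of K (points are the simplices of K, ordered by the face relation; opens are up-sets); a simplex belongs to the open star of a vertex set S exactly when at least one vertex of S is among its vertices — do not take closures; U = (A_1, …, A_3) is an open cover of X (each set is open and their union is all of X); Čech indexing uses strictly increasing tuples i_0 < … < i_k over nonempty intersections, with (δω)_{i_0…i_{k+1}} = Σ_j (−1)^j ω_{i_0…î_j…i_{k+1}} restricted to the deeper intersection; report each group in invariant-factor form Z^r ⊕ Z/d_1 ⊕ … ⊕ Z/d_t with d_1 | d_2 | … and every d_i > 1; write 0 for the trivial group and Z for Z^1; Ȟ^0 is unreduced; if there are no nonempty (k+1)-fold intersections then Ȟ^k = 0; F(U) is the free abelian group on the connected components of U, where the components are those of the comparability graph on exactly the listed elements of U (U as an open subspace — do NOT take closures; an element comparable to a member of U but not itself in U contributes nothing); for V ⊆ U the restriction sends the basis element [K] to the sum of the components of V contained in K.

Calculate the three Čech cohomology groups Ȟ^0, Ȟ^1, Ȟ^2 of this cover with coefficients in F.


Ȟ^0(U;F) ≅ Z^2; Ȟ^1(U;F) ≅ 0; Ȟ^2(U;F) ≅ 0

cover nerve:
  A1={{q4},{q5},{q2,q5},{q3,q4}} A2={{q2},{q2,q5}} A3={{q1},{q3},{q1,q3},{q3,q4}}
  A12={{q2,q5}} A13={{q3,q4}}
components per intersection:
  A1: {{q4},{q3,q4}} {{q5},{q2,q5}}
  A2: {{q2},{q2,q5}}
  A3: {{q1},{q3},{q1,q3},{q3,q4}}
  A12: {{q2,q5}}
  A13: {{q3,q4}}
C dims 4,2; δ0: rk 2, SNF 1^2
Ȟ^0: (4−2)−0=2 ⇒ Z^2
Ȟ^1: (2−0)−2=0 ⇒ 0
Ȟ^2: (0−0)−0=0 ⇒ 0


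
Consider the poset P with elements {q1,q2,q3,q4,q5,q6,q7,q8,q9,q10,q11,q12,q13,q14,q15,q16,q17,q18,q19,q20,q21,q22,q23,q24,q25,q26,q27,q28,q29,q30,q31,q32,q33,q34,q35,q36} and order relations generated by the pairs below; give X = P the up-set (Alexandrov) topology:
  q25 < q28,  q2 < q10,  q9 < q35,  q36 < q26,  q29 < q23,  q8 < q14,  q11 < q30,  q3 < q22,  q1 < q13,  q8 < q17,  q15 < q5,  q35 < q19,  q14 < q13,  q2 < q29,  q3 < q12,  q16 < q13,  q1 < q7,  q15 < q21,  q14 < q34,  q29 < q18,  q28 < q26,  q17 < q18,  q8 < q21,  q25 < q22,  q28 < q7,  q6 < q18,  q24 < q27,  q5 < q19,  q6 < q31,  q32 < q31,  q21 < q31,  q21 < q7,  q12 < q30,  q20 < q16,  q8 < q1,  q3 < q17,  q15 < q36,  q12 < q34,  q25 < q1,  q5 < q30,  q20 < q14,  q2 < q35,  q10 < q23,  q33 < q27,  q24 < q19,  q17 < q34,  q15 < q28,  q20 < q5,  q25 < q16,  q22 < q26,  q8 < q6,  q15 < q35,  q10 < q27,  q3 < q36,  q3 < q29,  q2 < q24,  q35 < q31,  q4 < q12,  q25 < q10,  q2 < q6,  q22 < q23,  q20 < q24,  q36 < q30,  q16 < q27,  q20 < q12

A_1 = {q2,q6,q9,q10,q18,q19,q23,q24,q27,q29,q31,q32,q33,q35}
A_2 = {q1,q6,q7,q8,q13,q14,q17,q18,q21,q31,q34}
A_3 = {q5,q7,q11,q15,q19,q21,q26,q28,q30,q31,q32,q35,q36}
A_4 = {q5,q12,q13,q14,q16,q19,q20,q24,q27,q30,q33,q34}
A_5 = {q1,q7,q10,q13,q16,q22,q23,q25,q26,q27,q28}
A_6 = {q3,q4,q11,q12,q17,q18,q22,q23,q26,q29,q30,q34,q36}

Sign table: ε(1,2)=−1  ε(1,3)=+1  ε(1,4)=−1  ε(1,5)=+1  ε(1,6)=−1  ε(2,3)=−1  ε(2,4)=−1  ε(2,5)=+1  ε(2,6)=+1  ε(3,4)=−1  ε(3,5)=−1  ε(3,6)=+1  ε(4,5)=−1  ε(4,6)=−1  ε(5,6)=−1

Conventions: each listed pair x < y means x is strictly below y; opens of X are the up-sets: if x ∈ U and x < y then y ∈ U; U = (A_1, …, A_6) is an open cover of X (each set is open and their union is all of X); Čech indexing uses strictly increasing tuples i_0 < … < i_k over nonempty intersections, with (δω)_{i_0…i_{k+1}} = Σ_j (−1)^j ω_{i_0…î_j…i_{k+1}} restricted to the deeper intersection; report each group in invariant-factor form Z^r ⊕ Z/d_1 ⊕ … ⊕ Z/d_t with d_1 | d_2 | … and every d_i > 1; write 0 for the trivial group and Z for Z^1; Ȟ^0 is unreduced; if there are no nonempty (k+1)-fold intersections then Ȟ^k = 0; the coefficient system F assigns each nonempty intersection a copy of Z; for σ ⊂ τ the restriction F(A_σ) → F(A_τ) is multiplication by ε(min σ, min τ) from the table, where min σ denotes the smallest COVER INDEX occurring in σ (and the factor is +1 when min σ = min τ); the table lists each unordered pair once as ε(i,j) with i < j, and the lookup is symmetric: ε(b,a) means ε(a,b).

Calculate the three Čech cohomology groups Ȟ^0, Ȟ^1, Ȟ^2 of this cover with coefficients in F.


Ȟ^0 = 0,  Ȟ^1 = Z/2,  Ȟ^2 = Z

intersection data:
  A12={q6,q18,q31} A13={q19,q31,q32,q35} A14={q19,q24,q27,q33} A15={q10,q23,q27} A16={q18,q23,q29} A23={q7,q21,q31} A24={q13,q14,q34} A25={q1,q7,q13} A26={q17,q18,q34} A34={q5,q19,q30} A35={q7,q26,q28} A36={q11,q26,q30,q36} A45={q13,q16,q27} A46={q12,q30,q34} A56={q22,q23,q26}
  A123={q31} A126={q18} A134={q19} A145={q27} A156={q23} A235={q7} A245={q13} A246={q34} A346={q30} A356={q26}
C dims 6,15,10; δ0: rk 6, SNF 1^5·2; δ1: rk 9, SNF 1^9
Ȟ^0 = (6 − 6) − 0 = 0, so Ȟ^0 ≅ 0
Ȟ^1 = (15 − 9) − 6 = 0 plus torsion [2], so Ȟ^1 ≅ Z/2
Ȟ^2 = (10 − 0) − 9 = 1, so Ȟ^2 ≅ Z


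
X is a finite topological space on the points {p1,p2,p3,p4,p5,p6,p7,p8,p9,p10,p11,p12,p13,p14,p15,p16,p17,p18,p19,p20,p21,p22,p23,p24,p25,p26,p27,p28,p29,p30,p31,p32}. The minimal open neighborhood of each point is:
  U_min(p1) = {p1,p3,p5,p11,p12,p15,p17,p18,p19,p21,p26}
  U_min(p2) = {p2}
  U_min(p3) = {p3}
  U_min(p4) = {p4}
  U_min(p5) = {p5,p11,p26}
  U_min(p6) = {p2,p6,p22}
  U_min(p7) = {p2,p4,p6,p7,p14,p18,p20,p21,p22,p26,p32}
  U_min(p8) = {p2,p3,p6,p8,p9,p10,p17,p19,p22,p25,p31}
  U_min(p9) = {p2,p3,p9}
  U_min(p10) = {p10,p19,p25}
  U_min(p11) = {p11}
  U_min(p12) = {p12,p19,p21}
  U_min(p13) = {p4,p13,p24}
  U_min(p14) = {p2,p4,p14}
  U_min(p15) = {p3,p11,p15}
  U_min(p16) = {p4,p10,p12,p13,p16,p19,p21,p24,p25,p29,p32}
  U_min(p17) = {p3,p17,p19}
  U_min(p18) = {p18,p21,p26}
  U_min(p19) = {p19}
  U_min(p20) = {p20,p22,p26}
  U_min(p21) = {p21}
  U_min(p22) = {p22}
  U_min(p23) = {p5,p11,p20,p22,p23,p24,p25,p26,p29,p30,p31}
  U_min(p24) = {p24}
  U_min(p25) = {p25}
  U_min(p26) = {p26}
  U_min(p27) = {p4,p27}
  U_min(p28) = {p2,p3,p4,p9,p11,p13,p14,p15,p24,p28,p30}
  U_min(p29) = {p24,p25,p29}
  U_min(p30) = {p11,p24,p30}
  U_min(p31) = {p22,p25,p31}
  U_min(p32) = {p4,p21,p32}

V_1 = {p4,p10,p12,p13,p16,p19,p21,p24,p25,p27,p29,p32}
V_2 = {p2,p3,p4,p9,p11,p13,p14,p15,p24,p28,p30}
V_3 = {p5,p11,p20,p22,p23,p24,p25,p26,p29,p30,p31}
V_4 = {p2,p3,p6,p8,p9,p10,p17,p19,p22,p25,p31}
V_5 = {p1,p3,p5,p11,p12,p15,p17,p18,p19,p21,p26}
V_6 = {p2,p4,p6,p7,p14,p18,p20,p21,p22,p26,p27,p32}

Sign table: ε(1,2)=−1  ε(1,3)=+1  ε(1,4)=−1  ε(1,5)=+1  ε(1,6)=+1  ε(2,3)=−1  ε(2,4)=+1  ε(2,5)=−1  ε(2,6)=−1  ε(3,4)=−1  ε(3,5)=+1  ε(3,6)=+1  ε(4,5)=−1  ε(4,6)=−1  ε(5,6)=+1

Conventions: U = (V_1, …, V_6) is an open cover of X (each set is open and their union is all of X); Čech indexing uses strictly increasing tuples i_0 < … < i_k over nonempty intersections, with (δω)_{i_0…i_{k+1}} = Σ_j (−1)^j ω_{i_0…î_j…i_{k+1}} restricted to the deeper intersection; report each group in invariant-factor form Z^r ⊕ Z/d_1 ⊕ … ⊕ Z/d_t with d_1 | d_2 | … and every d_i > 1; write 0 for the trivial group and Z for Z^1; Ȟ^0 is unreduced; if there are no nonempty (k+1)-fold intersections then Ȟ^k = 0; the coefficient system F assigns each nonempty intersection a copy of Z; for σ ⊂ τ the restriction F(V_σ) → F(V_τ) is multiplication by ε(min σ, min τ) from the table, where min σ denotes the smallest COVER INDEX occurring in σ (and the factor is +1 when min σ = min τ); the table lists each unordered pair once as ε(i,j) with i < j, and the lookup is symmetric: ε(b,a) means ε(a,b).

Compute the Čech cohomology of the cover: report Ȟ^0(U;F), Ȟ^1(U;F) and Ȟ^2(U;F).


Ȟ^0(U;F) ≅ Z, Ȟ^1(U;F) ≅ 0 and Ȟ^2(U;F) ≅ Z/2

nerve simplices:
  V12={p4,p13,p24} V13={p24,p25,p29} V14={p10,p19,p25} V15={p12,p19,p21} V16={p4,p21,p27,p32} V23={p11,p24,p30} V24={p2,p3,p9} V25={p3,p11,p15} V26={p2,p4,p14} V34={p22,p25,p31} V35={p5,p11,p26} V36={p20,p22,p26} V45={p3,p17,p19} V46={p2,p6,p22} V56={p18,p21,p26}
  V123={p24} V126={p4} V134={p25} V145={p19} V156={p21} V235={p11} V245={p3} V246={p2} V346={p22} V356={p26}
C dims 6,15,10; δ0: rk 5, SNF 1^5; δ1: rk 10, SNF 1^9·2
degree 0: 6−5−0 = 1 → Ȟ^0 ≅ Z
degree 1: 15−10−5 = 0 → Ȟ^1 ≅ 0
degree 2: 10−0−10 = 0 plus torsion [2] → Ȟ^2 ≅ Z/2


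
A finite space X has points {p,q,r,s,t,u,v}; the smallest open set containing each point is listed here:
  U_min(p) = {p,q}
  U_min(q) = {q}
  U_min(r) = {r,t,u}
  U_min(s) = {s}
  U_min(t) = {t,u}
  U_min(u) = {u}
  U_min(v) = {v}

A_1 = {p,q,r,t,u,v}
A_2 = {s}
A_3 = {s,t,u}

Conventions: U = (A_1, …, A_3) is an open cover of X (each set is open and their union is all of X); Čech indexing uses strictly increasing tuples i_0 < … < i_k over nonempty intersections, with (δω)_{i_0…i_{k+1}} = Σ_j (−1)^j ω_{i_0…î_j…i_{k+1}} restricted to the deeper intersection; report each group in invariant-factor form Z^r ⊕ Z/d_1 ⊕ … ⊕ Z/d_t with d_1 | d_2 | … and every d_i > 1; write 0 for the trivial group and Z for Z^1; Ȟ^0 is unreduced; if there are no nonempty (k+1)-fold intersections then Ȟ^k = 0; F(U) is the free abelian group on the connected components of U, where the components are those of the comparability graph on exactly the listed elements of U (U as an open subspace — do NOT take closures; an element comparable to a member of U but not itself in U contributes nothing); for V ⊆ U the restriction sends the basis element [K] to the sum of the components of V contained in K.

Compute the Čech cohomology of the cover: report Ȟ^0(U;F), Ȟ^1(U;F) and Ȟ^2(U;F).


intersection data:
  A13={t,u} A23={s}
components per intersection:
  A1: {p,q} {r,t,u} {v}
  A2: {s}
  A3: {s} {t,u}
  A13: {t,u}
  A23: {s}
C dims 6,2; δ0: rk 2, SNF 1^2
Ȟ^0 = (6 − 2) − 0 = 4, so Ȟ^0 ≅ Z^4
Ȟ^1 = (2 − 0) − 2 = 0, so Ȟ^1 ≅ 0
Ȟ^2 = (0 − 0) − 0 = 0, so Ȟ^2 ≅ 0

Ȟ^0(U;F) ≅ Z^4, Ȟ^1(U;F) ≅ 0 and Ȟ^2(U;F) ≅ 0


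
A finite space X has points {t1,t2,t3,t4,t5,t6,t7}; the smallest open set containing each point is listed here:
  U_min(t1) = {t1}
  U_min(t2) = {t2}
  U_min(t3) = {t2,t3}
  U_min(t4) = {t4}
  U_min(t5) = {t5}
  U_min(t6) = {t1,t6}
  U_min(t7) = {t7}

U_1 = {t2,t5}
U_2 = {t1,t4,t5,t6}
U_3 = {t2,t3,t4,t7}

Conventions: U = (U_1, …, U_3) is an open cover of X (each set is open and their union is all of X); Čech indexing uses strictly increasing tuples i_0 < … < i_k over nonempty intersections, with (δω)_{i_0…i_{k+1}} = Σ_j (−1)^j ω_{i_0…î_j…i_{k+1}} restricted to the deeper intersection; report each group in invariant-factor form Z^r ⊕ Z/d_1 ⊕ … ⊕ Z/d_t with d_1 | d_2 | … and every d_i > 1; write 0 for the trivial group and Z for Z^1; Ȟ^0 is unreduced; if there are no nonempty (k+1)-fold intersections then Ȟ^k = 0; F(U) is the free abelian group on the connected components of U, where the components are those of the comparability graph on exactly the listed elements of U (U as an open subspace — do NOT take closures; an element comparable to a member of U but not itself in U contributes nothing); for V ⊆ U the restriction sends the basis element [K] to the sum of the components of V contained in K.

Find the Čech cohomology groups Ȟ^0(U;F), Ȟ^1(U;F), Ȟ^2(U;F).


nonempty intersections:
  U12={t5} U13={t2} U23={t4}
components per intersection:
  U1: {t2} {t5}
  U2: {t1,t6} {t4} {t5}
  U3: {t2,t3} {t4} {t7}
  U12: {t5}
  U13: {t2}
  U23: {t4}
C dims 8,3; δ0: rk 3, SNF 1^3
Ȟ^0: (8−3)−0=5 ⇒ Z^5
Ȟ^1: (3−0)−3=0 ⇒ 0
Ȟ^2: (0−0)−0=0 ⇒ 0

Ȟ^0 ≅ Z^5,  Ȟ^1 ≅ 0,  Ȟ^2 ≅ 0


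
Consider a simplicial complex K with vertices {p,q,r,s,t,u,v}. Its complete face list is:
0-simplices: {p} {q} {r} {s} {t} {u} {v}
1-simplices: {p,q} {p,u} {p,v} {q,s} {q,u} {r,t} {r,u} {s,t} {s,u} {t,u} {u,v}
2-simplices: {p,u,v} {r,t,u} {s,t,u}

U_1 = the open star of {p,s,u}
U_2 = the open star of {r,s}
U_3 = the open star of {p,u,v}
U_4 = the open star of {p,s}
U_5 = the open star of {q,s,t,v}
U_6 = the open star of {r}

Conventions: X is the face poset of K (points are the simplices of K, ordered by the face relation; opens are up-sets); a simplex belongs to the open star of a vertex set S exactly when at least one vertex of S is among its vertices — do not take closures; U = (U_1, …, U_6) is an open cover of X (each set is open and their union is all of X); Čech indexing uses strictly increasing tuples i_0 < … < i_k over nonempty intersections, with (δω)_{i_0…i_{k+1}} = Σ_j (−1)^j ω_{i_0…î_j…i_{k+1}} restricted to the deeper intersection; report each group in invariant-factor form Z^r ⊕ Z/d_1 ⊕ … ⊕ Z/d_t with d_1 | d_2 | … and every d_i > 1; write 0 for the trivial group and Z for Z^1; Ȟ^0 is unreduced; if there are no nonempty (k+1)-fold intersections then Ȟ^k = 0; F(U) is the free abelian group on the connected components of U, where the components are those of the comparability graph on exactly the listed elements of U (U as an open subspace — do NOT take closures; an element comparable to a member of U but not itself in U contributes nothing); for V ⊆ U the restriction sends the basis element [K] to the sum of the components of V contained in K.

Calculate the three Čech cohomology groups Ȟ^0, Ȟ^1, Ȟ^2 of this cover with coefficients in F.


Ȟ^0 = Z, Ȟ^1 = Z^2 and Ȟ^2 = 0

nonempty overlaps:
  U1={{p},{s},{u},{p,q},{p,u},{p,v},{q,s},{q,u},{r,u},{s,t},{s,u},{t,u},{u,v},{p,u,v},{r,t,u},{s,t,u}} U2={{r},{s},{q,s},{r,t},{r,u},{s,t},{s,u},{r,t,u},{s,t,u}} U3={{p},{u},{v},{p,q},{p,u},{p,v},{q,u},{r,u},{s,u},{t,u},{u,v},{p,u,v},{r,t,u},{s,t,u}} U4={{p},{s},{p,q},{p,u},{p,v},{q,s},{s,t},{s,u},{p,u,v},{s,t,u}} U5={{q},{s},{t},{v},{p,q},{p,v},{q,s},{q,u},{r,t},{s,t},{s,u},{t,u},{u,v},{p,u,v},{r,t,u},{s,t,u}} U6={{r},{r,t},{r,u},{r,t,u}}
  U12={{s},{q,s},{r,u},{s,t},{s,u},{r,t,u},{s,t,u}} U13={{p},{u},{p,q},{p,u},{p,v},{q,u},{r,u},{s,u},{t,u},{u,v},{p,u,v},{r,t,u},{s,t,u}} U14={{p},{s},{p,q},{p,u},{p,v},{q,s},{s,t},{s,u},{p,u,v},{s,t,u}} U15={{s},{p,q},{p,v},{q,s},{q,u},{s,t},{s,u},{t,u},{u,v},{p,u,v},{r,t,u},{s,t,u}} U16={{r,u},{r,t,u}} U23={{r,u},{s,u},{r,t,u},{s,t,u}} U24={{s},{q,s},{s,t},{s,u},{s,t,u}} U25={{s},{q,s},{r,t},{s,t},{s,u},{r,t,u},{s,t,u}} U26={{r},{r,t},{r,u},{r,t,u}} U34={{p},{p,q},{p,u},{p,v},{s,u},{p,u,v},{s,t,u}} U35={{v},{p,q},{p,v},{q,u},{s,u},{t,u},{u,v},{p,u,v},{r,t,u},{s,t,u}} U36={{r,u},{r,t,u}} U45={{s},{p,q},{p,v},{q,s},{s,t},{s,u},{p,u,v},{s,t,u}} U56={{r,t},{r,t,u}}
  U123={{r,u},{s,u},{r,t,u},{s,t,u}} U124={{s},{q,s},{s,t},{s,u},{s,t,u}} U125={{s},{q,s},{s,t},{s,u},{r,t,u},{s,t,u}} U126={{r,u},{r,t,u}} U134={{p},{p,q},{p,u},{p,v},{s,u},{p,u,v},{s,t,u}} U135={{p,q},{p,v},{q,u},{s,u},{t,u},{u,v},{p,u,v},{r,t,u},{s,t,u}} U136={{r,u},{r,t,u}} U145={{s},{p,q},{p,v},{q,s},{s,t},{s,u},{p,u,v},{s,t,u}} U156={{r,t,u}} U234={{s,u},{s,t,u}} U235={{s,u},{r,t,u},{s,t,u}} U236={{r,u},{r,t,u}} U245={{s},{q,s},{s,t},{s,u},{s,t,u}} U256={{r,t},{r,t,u}} U345={{p,q},{p,v},{s,u},{p,u,v},{s,t,u}} U356={{r,t,u}}
  U1234={{s,u},{s,t,u}} U1235={{s,u},{r,t,u},{s,t,u}} U1236={{r,u},{r,t,u}} U1245={{s},{q,s},{s,t},{s,u},{s,t,u}} U1256={{r,t,u}} U1345={{p,q},{p,v},{s,u},{p,u,v},{s,t,u}} U1356={{r,t,u}} U2345={{s,u},{s,t,u}} U2356={{r,t,u}}
  U12345={{s,u},{s,t,u}} U12356={{r,t,u}}
components per intersection:
  U1: {{p},{s},{u},{p,q},{p,u},{p,v},{q,s},{q,u},{r,u},{s,t},{s,u},{t,u},{u,v},{p,u,v},{r,t,u},{s,t,u}}
  U2: {{r},{r,t},{r,u},{r,t,u}} {{s},{q,s},{s,t},{s,u},{s,t,u}}
  U3: {{p},{u},{v},{p,q},{p,u},{p,v},{q,u},{r,u},{s,u},{t,u},{u,v},{p,u,v},{r,t,u},{s,t,u}}
  U4: {{p},{p,q},{p,u},{p,v},{p,u,v}} {{s},{q,s},{s,t},{s,u},{s,t,u}}
  U5: {{q},{s},{t},{p,q},{q,s},{q,u},{r,t},{s,t},{s,u},{t,u},{r,t,u},{s,t,u}} {{v},{p,v},{u,v},{p,u,v}}
  U6: {{r},{r,t},{r,u},{r,t,u}}
  U12: {{s},{q,s},{s,t},{s,u},{s,t,u}} {{r,u},{r,t,u}}
  U13: {{p},{u},{p,q},{p,u},{p,v},{q,u},{r,u},{s,u},{t,u},{u,v},{p,u,v},{r,t,u},{s,t,u}}
  U14: {{p},{p,q},{p,u},{p,v},{p,u,v}} {{s},{q,s},{s,t},{s,u},{s,t,u}}
  U15: {{s},{q,s},{s,t},{s,u},{t,u},{r,t,u},{s,t,u}} {{p,q}} {{p,v},{u,v},{p,u,v}} {{q,u}}
  U16: {{r,u},{r,t,u}}
  U23: {{r,u},{r,t,u}} {{s,u},{s,t,u}}
  U24: {{s},{q,s},{s,t},{s,u},{s,t,u}}
  U25: {{s},{q,s},{s,t},{s,u},{s,t,u}} {{r,t},{r,t,u}}
  U26: {{r},{r,t},{r,u},{r,t,u}}
  U34: {{p},{p,q},{p,u},{p,v},{p,u,v}} {{s,u},{s,t,u}}
  U35: {{v},{p,v},{u,v},{p,u,v}} {{p,q}} {{q,u}} {{s,u},{t,u},{r,t,u},{s,t,u}}
  U36: {{r,u},{r,t,u}}
  U45: {{s},{q,s},{s,t},{s,u},{s,t,u}} {{p,q}} {{p,v},{p,u,v}}
  U56: {{r,t},{r,t,u}}
  U123: {{r,u},{r,t,u}} {{s,u},{s,t,u}}
  U124: {{s},{q,s},{s,t},{s,u},{s,t,u}}
  U125: {{s},{q,s},{s,t},{s,u},{s,t,u}} {{r,t,u}}
  U126: {{r,u},{r,t,u}}
  U134: {{p},{p,q},{p,u},{p,v},{p,u,v}} {{s,u},{s,t,u}}
  U135: {{p,q}} {{p,v},{u,v},{p,u,v}} {{q,u}} {{s,u},{t,u},{r,t,u},{s,t,u}}
  U136: {{r,u},{r,t,u}}
  U145: {{s},{q,s},{s,t},{s,u},{s,t,u}} {{p,q}} {{p,v},{p,u,v}}
  U156: {{r,t,u}}
  U234: {{s,u},{s,t,u}}
  U235: {{s,u},{s,t,u}} {{r,t,u}}
  U236: {{r,u},{r,t,u}}
  U245: {{s},{q,s},{s,t},{s,u},{s,t,u}}
  U256: {{r,t},{r,t,u}}
  U345: {{p,q}} {{p,v},{p,u,v}} {{s,u},{s,t,u}}
  U356: {{r,t,u}}
  U1234: {{s,u},{s,t,u}}
  U1235: {{s,u},{s,t,u}} {{r,t,u}}
  U1236: {{r,u},{r,t,u}}
  U1245: {{s},{q,s},{s,t},{s,u},{s,t,u}}
  U1256: {{r,t,u}}
  U1345: {{p,q}} {{p,v},{p,u,v}} {{s,u},{s,t,u}}
  U1356: {{r,t,u}}
  U2345: {{s,u},{s,t,u}}
  U2356: {{r,t,u}}
  U12345: {{s,u},{s,t,u}}
  U12356: {{r,t,u}}
C dims 9,27,27,12; δ0: rk 8, SNF 1^8; δ1: rk 17, SNF 1^17; δ2: rk 10, SNF 1^10
degree 0: 9−8−0 = 1 → Ȟ^0 ≅ Z
degree 1: 27−17−8 = 2 → Ȟ^1 ≅ Z^2
degree 2: 27−10−17 = 0 → Ȟ^2 ≅ 0


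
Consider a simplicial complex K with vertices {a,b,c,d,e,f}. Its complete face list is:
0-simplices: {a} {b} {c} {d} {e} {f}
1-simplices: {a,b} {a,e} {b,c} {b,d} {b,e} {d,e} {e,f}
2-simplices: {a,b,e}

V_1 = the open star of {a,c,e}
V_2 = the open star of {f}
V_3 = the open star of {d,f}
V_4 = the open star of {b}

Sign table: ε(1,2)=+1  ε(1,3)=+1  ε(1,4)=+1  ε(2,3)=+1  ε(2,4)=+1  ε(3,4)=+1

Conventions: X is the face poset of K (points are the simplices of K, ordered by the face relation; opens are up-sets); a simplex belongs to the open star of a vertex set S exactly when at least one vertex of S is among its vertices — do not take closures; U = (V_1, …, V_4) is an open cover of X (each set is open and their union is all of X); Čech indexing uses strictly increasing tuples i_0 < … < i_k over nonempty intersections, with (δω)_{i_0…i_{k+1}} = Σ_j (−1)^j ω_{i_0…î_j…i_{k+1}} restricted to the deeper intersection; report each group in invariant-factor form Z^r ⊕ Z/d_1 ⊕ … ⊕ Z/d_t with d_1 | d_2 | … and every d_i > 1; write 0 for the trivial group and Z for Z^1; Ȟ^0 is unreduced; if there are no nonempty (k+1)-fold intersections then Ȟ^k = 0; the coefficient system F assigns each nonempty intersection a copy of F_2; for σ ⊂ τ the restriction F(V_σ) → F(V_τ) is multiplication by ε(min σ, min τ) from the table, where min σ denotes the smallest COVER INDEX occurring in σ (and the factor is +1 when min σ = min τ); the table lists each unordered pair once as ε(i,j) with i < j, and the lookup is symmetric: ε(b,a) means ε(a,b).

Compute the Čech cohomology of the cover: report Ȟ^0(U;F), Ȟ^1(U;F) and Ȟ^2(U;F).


intersection data:
  V1={{a},{c},{e},{a,b},{a,e},{b,c},{b,e},{d,e},{e,f},{a,b,e}} V2={{f},{e,f}} V3={{d},{f},{b,d},{d,e},{e,f}} V4={{b},{a,b},{b,c},{b,d},{b,e},{a,b,e}}
  V12={{e,f}} V13={{d,e},{e,f}} V14={{a,b},{b,c},{b,e},{a,b,e}} V23={{f},{e,f}} V34={{b,d}}
  V123={{e,f}}
C dims 4,5,1; δ0: rk_F2 3; δ1: rk_F2 1
Ȟ^0 = (4 − 3) − 0 = 1, so Ȟ^0 ≅ Z/2
Ȟ^1 = (5 − 1) − 3 = 1, so Ȟ^1 ≅ Z/2
Ȟ^2 = (1 − 0) − 1 = 0, so Ȟ^2 ≅ 0

Ȟ^0 ≅ Z/2, Ȟ^1 ≅ Z/2, Ȟ^2 ≅ 0


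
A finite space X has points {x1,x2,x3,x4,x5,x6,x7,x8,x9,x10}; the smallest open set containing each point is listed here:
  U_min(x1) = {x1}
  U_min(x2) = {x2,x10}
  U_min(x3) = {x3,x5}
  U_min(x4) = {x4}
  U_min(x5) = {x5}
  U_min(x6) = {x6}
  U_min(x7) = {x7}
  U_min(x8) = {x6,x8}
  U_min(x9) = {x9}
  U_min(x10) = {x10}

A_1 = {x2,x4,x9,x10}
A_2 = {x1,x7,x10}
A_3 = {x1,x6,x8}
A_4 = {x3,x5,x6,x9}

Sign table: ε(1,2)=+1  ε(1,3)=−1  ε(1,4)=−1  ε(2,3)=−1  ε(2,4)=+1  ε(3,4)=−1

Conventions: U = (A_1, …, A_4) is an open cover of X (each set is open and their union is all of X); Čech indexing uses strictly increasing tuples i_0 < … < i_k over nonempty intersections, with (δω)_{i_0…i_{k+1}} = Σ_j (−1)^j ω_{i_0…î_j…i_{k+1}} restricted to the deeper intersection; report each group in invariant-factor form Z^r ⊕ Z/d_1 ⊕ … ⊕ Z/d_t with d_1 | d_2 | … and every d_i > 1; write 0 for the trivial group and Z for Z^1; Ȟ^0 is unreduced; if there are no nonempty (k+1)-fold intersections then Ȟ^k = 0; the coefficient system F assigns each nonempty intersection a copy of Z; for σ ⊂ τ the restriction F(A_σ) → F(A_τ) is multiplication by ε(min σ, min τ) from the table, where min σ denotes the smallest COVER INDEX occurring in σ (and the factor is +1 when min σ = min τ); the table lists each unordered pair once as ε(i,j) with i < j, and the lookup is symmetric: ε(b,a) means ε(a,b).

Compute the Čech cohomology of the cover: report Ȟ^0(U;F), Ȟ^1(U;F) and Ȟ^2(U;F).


Ȟ^0 ≅ 0; Ȟ^1 ≅ Z/2; Ȟ^2 ≅ 0

nerve simplices:
  A12={x10} A14={x9} A23={x1} A34={x6}
C dims 4,4; δ0: rk 4, SNF 1^3·2
degree 0: 4−4−0 = 0 → Ȟ^0 ≅ 0
degree 1: 4−0−4 = 0 plus torsion [2] → Ȟ^1 ≅ Z/2
degree 2: 0−0−0 = 0 → Ȟ^2 ≅ 0
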